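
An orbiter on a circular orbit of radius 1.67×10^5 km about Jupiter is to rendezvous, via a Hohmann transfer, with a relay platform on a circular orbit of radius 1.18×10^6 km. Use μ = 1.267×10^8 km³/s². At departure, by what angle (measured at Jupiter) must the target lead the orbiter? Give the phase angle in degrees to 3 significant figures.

The Hohmann ellipse has a_t = (r₁ + r₂)/2 = 6.735×10^5 km.
The half-period of the transfer ellipse is t = π√(a_t³/μ) = 1.5427×10^5 s.
The target's mean motion on its circular orbit is ω₂ = √(μ/r₂³) = 8.7814×10^-6 rad/s.
Angle swept by the target during transfer: ω₂·t = 1.3547 rad = 77.62°.
The orbiter traverses 180° on the transfer ellipse, so the target must lead by 180° − 77.62° = 102°.

φ = 102°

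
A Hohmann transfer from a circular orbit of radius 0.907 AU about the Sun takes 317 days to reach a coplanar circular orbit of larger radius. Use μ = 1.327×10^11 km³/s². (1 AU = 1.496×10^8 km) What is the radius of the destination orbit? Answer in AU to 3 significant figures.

In km: r₁ = 0.907 × 1.496×10^8 = 1.356872×10^8 km.
Transfer time t = 317 days = 2.73888×10^7 s, and t = π√(a_t³/μ).
So a_t = (μ t²/π²)^(1/3) = (1.327×10^11 × (2.73888×10^7)² / π²)^(1/3) = 2.1606×10^8 km.
Since a_t = (r₁ + r₂)/2, r₂ = 2a_t − r₁ = 2×2.1606×10^8 − 1.356872×10^8 = 2.964328×10^8 km.
In AU: r₂ = 2.964328×10^8 / 1.496×10^8 = 1.98 AU.

r₂ = 1.98 AU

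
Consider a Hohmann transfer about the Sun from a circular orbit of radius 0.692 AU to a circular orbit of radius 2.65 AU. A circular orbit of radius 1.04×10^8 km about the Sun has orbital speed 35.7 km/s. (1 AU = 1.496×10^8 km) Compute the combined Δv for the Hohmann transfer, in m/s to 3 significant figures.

Δv = 15800 m/s

From the circular-orbit relation v² = μ/r at r = 1.04×10^8 km: μ = v²r = (35.7)² × 1.04×10^8 = 1.32547×10^11 km³/s².
In km: r₁ = 0.692 × 1.496×10^8 = 1.035232×10^8 km; r₂ = 2.65 × 1.496×10^8 = 3.9644×10^8 km.
Transfer-ellipse semi-major axis a_t = (r₁ + r₂)/2 = (1.035232×10^8 + 3.9644×10^8)/2 = 2.499816×10^8 km.
Circular speed at r₁: v₁ = √(μ/r₁) = √(1.32547×10^11/1.035232×10^8) = 35.782 km/s.
Transfer-orbit speed at r₁ (v² = μ(2/r − 1/a)): v_p = √[μ(2/r₁ − 1/a_t)] = 45.061 km/s.
First burn Δv₁ = |v_p − v₁| = 9.279 km/s.
Circular speed at r₂: v₂ = √(μ/r₂) = 18.285 km/s.
Transfer-orbit speed at r₂: v_a = √[μ(2/r₂ − 1/a_t)] = 11.767 km/s.
Second burn Δv₂ = |v₂ − v_a| = 6.518 km/s.
Δv = Δv₁ + Δv₂ = 9.279 + 6.518 = 15.80 km/s.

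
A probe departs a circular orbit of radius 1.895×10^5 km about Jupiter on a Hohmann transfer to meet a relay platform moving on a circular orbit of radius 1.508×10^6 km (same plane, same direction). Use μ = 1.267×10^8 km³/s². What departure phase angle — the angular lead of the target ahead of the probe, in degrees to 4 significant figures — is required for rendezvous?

φ = 104.0°

Transfer-ellipse semi-major axis a_t = (r₁ + r₂)/2 = (1.895×10^5 + 1.508×10^6)/2 = 8.4875×10^5 km.
The half-period of the transfer ellipse is t = π√(a_t³/μ) = 2.18238×10^5 s.
Target angular speed ω₂ = √(μ/r₂³) = 6.07836×10^-6 rad/s.
Angle swept by the target during transfer: ω₂·t = 1.3265 rad = 76.00°.
The probe traverses 180° on the transfer ellipse, so the target must lead by 180° − 76.00° = 104.0°.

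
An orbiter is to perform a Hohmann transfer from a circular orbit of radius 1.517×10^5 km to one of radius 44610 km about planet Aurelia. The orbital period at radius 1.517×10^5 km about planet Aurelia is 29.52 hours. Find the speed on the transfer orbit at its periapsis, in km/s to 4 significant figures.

v = 20.56 km/s

From Kepler's third law T² = 4π²r³/μ at r = 1.517×10^5 km, T = 29.52 hours = 29.52 × 3600 s = 1.06272×10^5 s: μ = 4π²r³/T² = 1.22033×10^7 km³/s².
Semi-major axis of the transfer orbit: a_t = (1.517×10^5 + 44610)/2 = 98155 km.
At periapsis, r = 44610 km.
From the vis-viva equation, v = √[μ(2/r − 1/a_t)] = 20.56 km/s.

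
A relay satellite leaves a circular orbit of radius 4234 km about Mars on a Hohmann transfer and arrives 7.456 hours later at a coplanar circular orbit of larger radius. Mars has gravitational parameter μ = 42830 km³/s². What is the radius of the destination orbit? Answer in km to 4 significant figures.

Transfer time t = 7.456 hours = 26841.6 s, and t = π√(a_t³/μ).
So a_t = (μ t²/π²)^(1/3) = (42830 × (26841.6)² / π²)^(1/3) = 14623 km.
Since a_t = (r₁ + r₂)/2, r₂ = 2a_t − r₁ = 2×14623 − 4234 = 25012 km.

r₂ = 25010 km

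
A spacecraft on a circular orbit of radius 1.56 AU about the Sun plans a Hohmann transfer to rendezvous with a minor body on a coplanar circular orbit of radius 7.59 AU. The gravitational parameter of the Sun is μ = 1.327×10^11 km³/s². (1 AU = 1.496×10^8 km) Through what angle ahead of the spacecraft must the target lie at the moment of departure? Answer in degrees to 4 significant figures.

In km: r₁ = 1.56 × 1.496×10^8 = 2.33376×10^8 km; r₂ = 7.59 × 1.496×10^8 = 1.135464×10^9 km.
The Hohmann ellipse has a_t = (r₁ + r₂)/2 = 6.8442×10^8 km.
Transfer time t = π√(a_t³/μ) = 1.5442×10^8 s.
The target's mean motion on its circular orbit is ω₂ = √(μ/r₂³) = 9.5208×10^-9 rad/s.
Angle swept by the target during transfer: ω₂·t = 1.4702 rad = 84.24°.
The spacecraft traverses 180° on the transfer ellipse, so the target must lead by 180° − 84.24° = 95.76°.

φ = 95.76°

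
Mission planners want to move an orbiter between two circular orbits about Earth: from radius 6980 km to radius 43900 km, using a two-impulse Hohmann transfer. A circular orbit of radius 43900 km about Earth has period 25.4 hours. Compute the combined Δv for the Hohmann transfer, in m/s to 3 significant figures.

Δv = 3810 m/s

From Kepler's third law T² = 4π²r³/μ at r = 43900 km, T = 25.4 hours = 25.4 × 3600 s = 91440 s: μ = 4π²r³/T² = 3.99467×10^5 km³/s².
Semi-major axis of the transfer orbit: a_t = (6980 + 43900)/2 = 25440 km.
At r₁ the circular-orbit speed is v₁ = √(μ/r₁) = 7.565 km/s.
On the transfer ellipse at r₁, v² = μ(2/r − 1/a) gives v_p = √[μ(2/r₁ − 1/a_t)] = 9.938 km/s.
First burn Δv₁ = |v_p − v₁| = 2.373 km/s.
At r₂, v₂ = √(μ/r₂) = 3.0165 km/s.
Transfer-orbit speed at r₂: v_a = √[μ(2/r₂ − 1/a_t)] = 1.5801 km/s.
Second burn Δv₂ = |v₂ − v_a| = 1.436 km/s.
Total Δv = Δv₁ + Δv₂ = 3.809 km/s.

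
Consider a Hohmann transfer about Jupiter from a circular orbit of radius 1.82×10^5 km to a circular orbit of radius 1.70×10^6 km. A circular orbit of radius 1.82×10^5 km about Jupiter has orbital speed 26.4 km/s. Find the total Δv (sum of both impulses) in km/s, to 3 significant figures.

Δv = 13.9 km/s

From the circular-orbit relation v² = μ/r at r = 1.82×10^5 km: μ = v²r = (26.4)² × 1.82×10^5 = 1.26847×10^8 km³/s².
The Hohmann ellipse has a_t = (r₁ + r₂)/2 = 9.410×10^5 km.
Circular speed at r₁: v₁ = √(μ/r₁) = √(1.26847×10^8/1.820×10^5) = 26.400 km/s.
On the transfer ellipse at r₁, v² = μ(2/r − 1/a) gives v_p = √[μ(2/r₁ − 1/a_t)] = 35.484 km/s.
First burn Δv₁ = |v_p − v₁| = 9.084 km/s.
Circular speed at r₂: v₂ = √(μ/r₂) = 8.638 km/s.
Transfer-orbit speed at r₂: v_a = √[μ(2/r₂ − 1/a_t)] = 3.799 km/s.
Second burn Δv₂ = |v₂ − v_a| = 4.839 km/s.
Δv = Δv₁ + Δv₂ = 9.084 + 4.839 = 13.92 km/s.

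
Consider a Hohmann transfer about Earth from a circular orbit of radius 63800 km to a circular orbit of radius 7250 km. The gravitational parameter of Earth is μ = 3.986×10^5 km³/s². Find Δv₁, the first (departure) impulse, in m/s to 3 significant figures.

Δv₁ = 1370 m/s

Semi-major axis of the transfer orbit: a_t = (63800 + 7250)/2 = 35525 km.
On the circular orbit at r = 63800 km, v_c = √(μ/r) = 2.4995 km/s.
Vis-viva on the transfer ellipse at r = 63800 km gives v_t = √[μ(2/r − 1/a_t)] = 1.1292 km/s.
Δv₁ = |v_t − v_c| = |1.1292 − 2.4995| = 1.370 km/s.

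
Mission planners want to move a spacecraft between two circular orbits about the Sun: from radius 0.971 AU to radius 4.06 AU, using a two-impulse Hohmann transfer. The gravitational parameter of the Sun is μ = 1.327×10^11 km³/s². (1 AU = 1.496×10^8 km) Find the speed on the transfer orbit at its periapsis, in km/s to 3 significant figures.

In km: r₁ = 0.971 × 1.496×10^8 = 1.452616×10^8 km; r₂ = 4.06 × 1.496×10^8 = 6.07376×10^8 km.
The Hohmann ellipse has a_t = (r₁ + r₂)/2 = 3.763188×10^8 km.
At periapsis, r = 1.452616×10^8 km.
From the vis-viva equation, v = √[μ(2/r − 1/a_t)] = 38.40 km/s.

v = 38.4 km/s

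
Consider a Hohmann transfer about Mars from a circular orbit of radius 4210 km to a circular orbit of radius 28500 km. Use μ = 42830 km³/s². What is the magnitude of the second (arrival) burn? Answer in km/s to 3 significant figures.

Semi-major axis of the transfer orbit: a_t = (4210 + 28500)/2 = 16355 km.
On the circular orbit at r = 28500 km, v_c = √(μ/r) = 1.2259 km/s.
Vis-viva on the transfer ellipse at r = 28500 km gives v_t = √[μ(2/r − 1/a_t)] = 0.62197 km/s.
Δv₂ = |v_t − v_c| = |0.62197 − 1.2259| = 0.6039 km/s.

Δv₂ = 0.604 km/s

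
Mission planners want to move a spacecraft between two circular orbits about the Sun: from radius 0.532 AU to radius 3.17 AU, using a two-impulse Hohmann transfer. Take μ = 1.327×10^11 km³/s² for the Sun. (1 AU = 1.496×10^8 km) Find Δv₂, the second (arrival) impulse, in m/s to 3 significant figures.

In km: r₁ = 0.532 × 1.496×10^8 = 7.95872×10^7 km; r₂ = 3.17 × 1.496×10^8 = 4.74232×10^8 km.
Transfer-ellipse semi-major axis a_t = (r₁ + r₂)/2 = (7.95872×10^7 + 4.74232×10^8)/2 = 2.769096×10^8 km.
On the circular orbit at r = 4.74232×10^8 km, v_c = √(μ/r) = 16.728 km/s.
Transfer-orbit speed at the same r (vis-viva, a = a_t): v_t = √[μ(2/r − 1/a_t)] = 8.9679 km/s.
Δv₂ = |v_t − v_c| = |8.9679 − 16.728| = 7.760 km/s.

Δv₂ = 7760 m/s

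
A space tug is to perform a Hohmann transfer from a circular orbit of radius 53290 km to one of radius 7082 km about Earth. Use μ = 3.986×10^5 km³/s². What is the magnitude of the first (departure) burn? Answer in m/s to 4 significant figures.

Semi-major axis of the transfer orbit: a_t = (53290 + 7082)/2 = 30186 km.
Circular speed at r = 53290 km: v_c = √(μ/r) = 2.735 km/s.
Vis-viva on the transfer ellipse at r = 53290 km gives v_t = √[μ(2/r − 1/a_t)] = 1.325 km/s.
Δv₁ = |v_t − v_c| = |1.325 − 2.735| = 1.410 km/s.

Δv₁ = 1410 m/s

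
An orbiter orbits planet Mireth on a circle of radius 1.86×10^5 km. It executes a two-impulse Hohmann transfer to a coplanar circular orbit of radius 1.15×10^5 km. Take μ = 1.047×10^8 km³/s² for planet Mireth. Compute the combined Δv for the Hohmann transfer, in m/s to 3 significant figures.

Δv = 6360 m/s

The Hohmann ellipse has a_t = (r₁ + r₂)/2 = 1.505×10^5 km.
Circular speed at r₁: v₁ = √(μ/r₁) = √(1.047×10^8/1.860×10^5) = 23.72558 km/s.
On the transfer ellipse at r₁, vis-viva gives v_a = √[μ(2/r₁ − 1/a_t)] = 20.73946 km/s.
First burn Δv₁ = |v_a − v₁| = 2.98612 km/s.
At r₂, v₂ = √(μ/r₂) = 30.17341 km/s.
Transfer-orbit speed at r₂: v_p = √[μ(2/r₂ − 1/a_t)] = 33.54383 km/s.
Second burn Δv₂ = |v₂ − v_p| = 3.37042 km/s.
Δv = Δv₁ + Δv₂ = 2.98612 + 3.37042 = 6.357 km/s.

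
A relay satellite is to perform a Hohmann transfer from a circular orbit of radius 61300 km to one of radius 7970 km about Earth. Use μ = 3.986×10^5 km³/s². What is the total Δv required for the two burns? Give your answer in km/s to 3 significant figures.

Semi-major axis of the transfer orbit: a_t = (61300 + 7970)/2 = 34635 km.
Circular speed at r₁: v₁ = √(μ/r₁) = √(3.986×10^5/61300) = 2.550 km/s.
On the transfer ellipse at r₁, vis-viva gives v_a = √[μ(2/r₁ − 1/a_t)] = 1.223 km/s.
First burn Δv₁ = |v_a − v₁| = 1.327 km/s.
Circular speed at r₂: v₂ = √(μ/r₂) = 7.072 km/s.
Transfer-orbit speed at r₂: v_p = √[μ(2/r₂ − 1/a_t)] = 9.408 km/s.
Second burn Δv₂ = |v₂ − v_p| = 2.336 km/s.
Total Δv = Δv₁ + Δv₂ = 3.663 km/s.

Δv = 3.66 km/s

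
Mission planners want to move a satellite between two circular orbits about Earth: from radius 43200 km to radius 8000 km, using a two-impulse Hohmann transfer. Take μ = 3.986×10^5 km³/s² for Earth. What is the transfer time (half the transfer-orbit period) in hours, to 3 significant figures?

Transfer-ellipse semi-major axis a_t = (r₁ + r₂)/2 = (43200 + 8000)/2 = 25600 km.
Transfer time t = π√(a_t³/μ) = π√((25600)³ / 3.986×10^5) = 20380 s.
Converting: 20380 s ÷ 3600 s/hour = 5.66 hours.

t = 5.66 hours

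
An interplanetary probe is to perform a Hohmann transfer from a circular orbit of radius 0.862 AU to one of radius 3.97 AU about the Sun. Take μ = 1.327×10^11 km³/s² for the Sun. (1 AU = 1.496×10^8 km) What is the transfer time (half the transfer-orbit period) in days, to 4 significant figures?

t = 685.9 days

In km: r₁ = 0.862 × 1.496×10^8 = 1.289552×10^8 km; r₂ = 3.97 × 1.496×10^8 = 5.93912×10^8 km.
The Hohmann ellipse has a_t = (r₁ + r₂)/2 = 3.614336×10^8 km.
Transfer time t = π√(a_t³/μ) = π√((3.614336×10^8)³ / 1.327×10^11) = 5.926×10^7 s.
Converting: 5.926×10^7 s ÷ 86400 s/day = 685.9 days.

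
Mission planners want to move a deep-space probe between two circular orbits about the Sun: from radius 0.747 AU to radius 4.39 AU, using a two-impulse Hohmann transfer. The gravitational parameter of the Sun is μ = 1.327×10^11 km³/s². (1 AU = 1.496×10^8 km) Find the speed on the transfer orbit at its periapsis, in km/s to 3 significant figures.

In km: r₁ = 0.747 × 1.496×10^8 = 1.117512×10^8 km; r₂ = 4.39 × 1.496×10^8 = 6.56744×10^8 km.
The Hohmann ellipse has a_t = (r₁ + r₂)/2 = 3.842476×10^8 km.
The periapsis of the transfer ellipse is at r = 1.117512×10^8 km.
Vis-viva: v = √[μ(2/r − 1/a_t)] = √[1.327×10^11 × (2/1.117512×10^8 − 1/3.842476×10^8)] = 45.05 km/s.

v = 45.1 km/s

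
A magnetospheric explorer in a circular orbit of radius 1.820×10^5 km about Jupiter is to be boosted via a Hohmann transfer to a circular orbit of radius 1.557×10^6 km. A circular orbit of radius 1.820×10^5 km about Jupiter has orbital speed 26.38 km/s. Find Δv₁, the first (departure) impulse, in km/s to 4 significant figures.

Δv₁ = 8.921 km/s

From the circular-orbit relation v² = μ/r at r = 1.820×10^5 km: μ = v²r = (26.38)² × 1.820×10^5 = 1.26655×10^8 km³/s².
Semi-major axis of the transfer orbit: a_t = (1.820×10^5 + 1.557×10^6)/2 = 8.695×10^5 km.
On the circular orbit at r = 1.820×10^5 km, v_c = √(μ/r) = 26.380 km/s.
Vis-viva on the transfer ellipse at r = 1.820×10^5 km gives v_t = √[μ(2/r − 1/a_t)] = 35.301 km/s.
Δv₁ = |v_t − v_c| = |35.301 − 26.380| = 8.921 km/s.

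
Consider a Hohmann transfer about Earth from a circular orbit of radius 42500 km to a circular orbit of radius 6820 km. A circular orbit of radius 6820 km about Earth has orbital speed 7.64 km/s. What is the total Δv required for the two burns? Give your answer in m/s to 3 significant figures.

From the circular-orbit relation v² = μ/r at r = 6820 km: μ = v²r = (7.64)² × 6820 = 3.98081×10^5 km³/s².
The Hohmann ellipse has a_t = (r₁ + r₂)/2 = 24660 km.
At r₁ the circular-orbit speed is v₁ = √(μ/r₁) = 3.060 km/s.
On the transfer ellipse at r₁, vis-viva gives v_a = √[μ(2/r₁ − 1/a_t)] = 1.609 km/s.
First burn Δv₁ = |v_a − v₁| = 1.451 km/s.
Circular speed at r₂: v₂ = √(μ/r₂) = 7.640 km/s.
Transfer-orbit speed at r₂: v_p = √[μ(2/r₂ − 1/a_t)] = 10.03 km/s.
Second burn Δv₂ = |v₂ − v_p| = 2.390 km/s.
Total Δv = Δv₁ + Δv₂ = 3.841 km/s.

Δv = 3840 m/s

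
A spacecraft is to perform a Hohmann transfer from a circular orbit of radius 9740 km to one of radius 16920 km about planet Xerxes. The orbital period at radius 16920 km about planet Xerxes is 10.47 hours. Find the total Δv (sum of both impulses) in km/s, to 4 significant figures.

Δv = 0.8803 km/s

From Kepler's third law T² = 4π²r³/μ at r = 16920 km, T = 10.47 hours = 10.47 × 3600 s = 37692 s: μ = 4π²r³/T² = 1.34605×10^5 km³/s².
The Hohmann ellipse has a_t = (r₁ + r₂)/2 = 13330 km.
At r₁ the circular-orbit speed is v₁ = √(μ/r₁) = 3.7175 km/s.
Transfer-orbit speed at r₁ (v² = μ(2/r − 1/a)): v_p = √[μ(2/r₁ − 1/a_t)] = 4.1883 km/s.
First burn Δv₁ = |v_p − v₁| = 0.4708 km/s.
At r₂, v₂ = √(μ/r₂) = 2.8205 km/s.
Transfer-orbit speed at r₂: v_a = √[μ(2/r₂ − 1/a_t)] = 2.4110 km/s.
Second burn Δv₂ = |v₂ − v_a| = 0.4095 km/s.
Δv = Δv₁ + Δv₂ = 0.4708 + 0.4095 = 0.8803 km/s.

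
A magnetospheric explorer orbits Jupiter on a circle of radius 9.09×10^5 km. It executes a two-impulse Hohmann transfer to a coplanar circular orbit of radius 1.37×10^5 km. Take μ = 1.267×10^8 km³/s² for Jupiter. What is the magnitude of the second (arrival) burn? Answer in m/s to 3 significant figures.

Δv₂ = 9680 m/s

Transfer-ellipse semi-major axis a_t = (r₁ + r₂)/2 = (9.090×10^5 + 1.370×10^5)/2 = 5.230×10^5 km.
On the circular orbit at r = 1.370×10^5 km, v_c = √(μ/r) = 30.411 km/s.
Vis-viva on the transfer ellipse at r = 1.370×10^5 km gives v_t = √[μ(2/r − 1/a_t)] = 40.092 km/s.
Δv₂ = |v_t − v_c| = |40.092 − 30.411| = 9.681 km/s.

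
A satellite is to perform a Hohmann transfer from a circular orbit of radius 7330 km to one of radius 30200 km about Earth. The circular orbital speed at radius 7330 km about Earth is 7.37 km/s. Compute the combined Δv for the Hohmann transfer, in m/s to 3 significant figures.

From the circular-orbit relation v² = μ/r at r = 7330 km: μ = v²r = (7.37)² × 7330 = 3.98143×10^5 km³/s².
Transfer-ellipse semi-major axis a_t = (r₁ + r₂)/2 = (7330 + 30200)/2 = 18765 km.
At r₁ the circular-orbit speed is v₁ = √(μ/r₁) = 7.3700 km/s.
On the transfer ellipse at r₁, vis-viva equation gives v_p = √[μ(2/r₁ − 1/a_t)] = 9.3497 km/s.
First burn Δv₁ = |v_p − v₁| = 1.9797 km/s.
At r₂, v₂ = √(μ/r₂) = 3.6309 km/s.
Transfer-orbit speed at r₂: v_a = √[μ(2/r₂ − 1/a_t)] = 2.2693 km/s.
Second burn Δv₂ = |v₂ − v_a| = 1.3616 km/s.
Δv = Δv₁ + Δv₂ = 1.9797 + 1.3616 = 3.341 km/s.

Δv = 3340 m/s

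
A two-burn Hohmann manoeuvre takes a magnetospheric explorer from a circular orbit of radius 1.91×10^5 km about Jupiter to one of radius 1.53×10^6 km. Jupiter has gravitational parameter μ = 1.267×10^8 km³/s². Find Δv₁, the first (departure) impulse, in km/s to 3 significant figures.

Δv₁ = 8.59 km/s

Semi-major axis of the transfer orbit: a_t = (1.910×10^5 + 1.530×10^6)/2 = 8.605×10^5 km.
On the circular orbit at r = 1.910×10^5 km, v_c = √(μ/r) = 25.7556 km/s.
Vis-viva on the transfer ellipse at r = 1.910×10^5 km gives v_t = √[μ(2/r − 1/a_t)] = 34.3433 km/s.
Δv₁ = |v_t − v_c| = |34.3433 − 25.7556| = 8.588 km/s.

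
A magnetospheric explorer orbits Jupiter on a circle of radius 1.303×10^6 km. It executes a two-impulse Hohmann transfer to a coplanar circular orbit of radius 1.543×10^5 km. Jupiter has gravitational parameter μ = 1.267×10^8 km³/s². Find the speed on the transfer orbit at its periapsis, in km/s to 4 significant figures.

Transfer-ellipse semi-major axis a_t = (r₁ + r₂)/2 = (1.303×10^6 + 1.543×10^5)/2 = 7.2865×10^5 km.
At periapsis, r = 1.543×10^5 km.
From the vis-viva equation, v = √[μ(2/r − 1/a_t)] = 38.32 km/s.

v = 38.32 km/s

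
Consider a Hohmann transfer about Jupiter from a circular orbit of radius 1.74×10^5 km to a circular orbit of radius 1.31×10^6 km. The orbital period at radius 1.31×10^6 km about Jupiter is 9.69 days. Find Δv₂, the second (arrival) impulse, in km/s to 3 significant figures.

From Kepler's third law T² = 4π²r³/μ at r = 1.31×10^6 km, T = 9.69 days = 9.69 × 86400 s = 8.37216×10^5 s: μ = 4π²r³/T² = 1.26619×10^8 km³/s².
The Hohmann ellipse has a_t = (r₁ + r₂)/2 = 7.420×10^5 km.
Circular speed at r = 1.310×10^6 km: v_c = √(μ/r) = 9.831 km/s.
Transfer-orbit speed at the same r (vis-viva, a = a_t): v_t = √[μ(2/r − 1/a_t)] = 4.761 km/s.
Δv₂ = |v_t − v_c| = |4.761 − 9.831| = 5.070 km/s.

Δv₂ = 5.07 km/s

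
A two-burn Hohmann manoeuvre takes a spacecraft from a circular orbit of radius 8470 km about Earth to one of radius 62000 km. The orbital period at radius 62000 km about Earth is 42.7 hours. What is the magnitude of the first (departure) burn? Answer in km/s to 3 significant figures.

Δv₁ = 2.24 km/s

From Kepler's third law T² = 4π²r³/μ at r = 62000 km, T = 42.7 hours = 42.7 × 3600 s = 1.5372×10^5 s: μ = 4π²r³/T² = 3.98175×10^5 km³/s².
The Hohmann ellipse has a_t = (r₁ + r₂)/2 = 35235 km.
On the circular orbit at r = 8470 km, v_c = √(μ/r) = 6.856 km/s.
Transfer-orbit speed at the same r (vis-viva, a = a_t): v_t = √[μ(2/r − 1/a_t)] = 9.095 km/s.
Δv₁ = |v_t − v_c| = |9.095 − 6.856| = 2.239 km/s.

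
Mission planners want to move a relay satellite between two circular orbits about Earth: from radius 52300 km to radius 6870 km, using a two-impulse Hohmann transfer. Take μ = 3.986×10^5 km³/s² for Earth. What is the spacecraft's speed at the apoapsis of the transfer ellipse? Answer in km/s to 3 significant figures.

v = 1.33 km/s

Semi-major axis of the transfer orbit: a_t = (52300 + 6870)/2 = 29585 km.
The apoapsis of the transfer ellipse is at r = 52300 km.
Applying v² = μ(2/r − 1/a_t): v = 1.330 km/s.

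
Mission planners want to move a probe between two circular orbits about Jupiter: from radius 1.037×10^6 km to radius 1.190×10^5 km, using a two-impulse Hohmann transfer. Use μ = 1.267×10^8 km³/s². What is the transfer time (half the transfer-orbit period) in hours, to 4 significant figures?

Semi-major axis of the transfer orbit: a_t = (1.037×10^6 + 1.190×10^5)/2 = 5.780×10^5 km.
Transfer time t = π√(a_t³/μ) = π√((5.780×10^5)³ / 1.267×10^8) = 1.2265×10^5 s.
Converting: 1.2265×10^5 s ÷ 3600 s/hour = 34.07 hours.

t = 34.07 hours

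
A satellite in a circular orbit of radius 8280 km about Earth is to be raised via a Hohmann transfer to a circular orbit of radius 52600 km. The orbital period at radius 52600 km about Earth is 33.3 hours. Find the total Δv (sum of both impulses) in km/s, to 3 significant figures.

From Kepler's third law T² = 4π²r³/μ at r = 52600 km, T = 33.3 hours = 33.3 × 3600 s = 1.1988×10^5 s: μ = 4π²r³/T² = 3.99782×10^5 km³/s².
Semi-major axis of the transfer orbit: a_t = (8280 + 52600)/2 = 30440 km.
Circular speed at r₁: v₁ = √(μ/r₁) = √(3.99782×10^5/8280) = 6.94859 km/s.
Transfer-orbit speed at r₁ (vis-viva): v_p = √[μ(2/r₁ − 1/a_t)] = 9.13413 km/s.
First burn Δv₁ = |v_p − v₁| = 2.186 km/s.
At r₂, v₂ = √(μ/r₂) = 2.757 km/s.
Transfer-orbit speed at r₂: v_a = √[μ(2/r₂ − 1/a_t)] = 1.438 km/s.
Second burn Δv₂ = |v₂ − v_a| = 1.319 km/s.
Δv = Δv₁ + Δv₂ = 2.186 + 1.319 = 3.505 km/s.

Δv = 3.50 km/s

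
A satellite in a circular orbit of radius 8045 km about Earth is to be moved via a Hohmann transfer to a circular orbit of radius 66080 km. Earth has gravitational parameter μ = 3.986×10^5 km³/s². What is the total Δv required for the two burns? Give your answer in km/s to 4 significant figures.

Semi-major axis of the transfer orbit: a_t = (8045 + 66080)/2 = 37062.5 km.
Circular speed at r₁: v₁ = √(μ/r₁) = √(3.986×10^5/8045) = 7.039 km/s.
Transfer-orbit speed at r₁ (v² = μ(2/r − 1/a)): v_p = √[μ(2/r₁ − 1/a_t)] = 9.399 km/s.
First burn Δv₁ = |v_p − v₁| = 2.360 km/s.
Circular speed at r₂: v₂ = √(μ/r₂) = 2.456 km/s.
Transfer-orbit speed at r₂: v_a = √[μ(2/r₂ − 1/a_t)] = 1.144 km/s.
Second burn Δv₂ = |v₂ − v_a| = 1.312 km/s.
Δv = Δv₁ + Δv₂ = 2.360 + 1.312 = 3.672 km/s.

Δv = 3.672 km/s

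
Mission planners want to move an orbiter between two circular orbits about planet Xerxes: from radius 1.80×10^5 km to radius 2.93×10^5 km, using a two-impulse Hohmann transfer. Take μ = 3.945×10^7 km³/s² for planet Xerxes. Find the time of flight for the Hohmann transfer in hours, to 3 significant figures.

Transfer-ellipse semi-major axis a_t = (r₁ + r₂)/2 = (1.800×10^5 + 2.930×10^5)/2 = 2.365×10^5 km.
By Kepler's third law the transfer-orbit period is T = 2π√(a_t³/μ), so t = T/2 = 57530 s.
Converting: 57530 s ÷ 3600 s/hour = 16.0 hours.

t = 16.0 hours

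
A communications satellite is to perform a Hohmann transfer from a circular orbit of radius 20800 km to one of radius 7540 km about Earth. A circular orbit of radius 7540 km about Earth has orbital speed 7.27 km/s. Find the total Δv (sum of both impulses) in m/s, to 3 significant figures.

From the circular-orbit relation v² = μ/r at r = 7540 km: μ = v²r = (7.27)² × 7540 = 3.98511×10^5 km³/s².
The Hohmann ellipse has a_t = (r₁ + r₂)/2 = 14170 km.
At r₁ the circular-orbit speed is v₁ = √(μ/r₁) = 4.377 km/s.
On the transfer ellipse at r₁, vis-viva equation gives v_a = √[μ(2/r₁ − 1/a_t)] = 3.193 km/s.
First burn Δv₁ = |v_a − v₁| = 1.184 km/s.
Circular speed at r₂: v₂ = √(μ/r₂) = 7.270 km/s.
Transfer-orbit speed at r₂: v_p = √[μ(2/r₂ − 1/a_t)] = 8.808 km/s.
Second burn Δv₂ = |v₂ − v_p| = 1.538 km/s.
Total Δv = Δv₁ + Δv₂ = 2.722 km/s.

Δv = 2720 m/s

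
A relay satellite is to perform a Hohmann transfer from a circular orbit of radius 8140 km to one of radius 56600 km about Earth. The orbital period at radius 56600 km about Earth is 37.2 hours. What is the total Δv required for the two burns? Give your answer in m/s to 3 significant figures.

Δv = 3580 m/s

From Kepler's third law T² = 4π²r³/μ at r = 56600 km, T = 37.2 hours = 37.2 × 3600 s = 1.3392×10^5 s: μ = 4π²r³/T² = 3.99133×10^5 km³/s².
The Hohmann ellipse has a_t = (r₁ + r₂)/2 = 32370 km.
Circular speed at r₁: v₁ = √(μ/r₁) = √(3.99133×10^5/8140) = 7.002 km/s.
Transfer-orbit speed at r₁ (vis-viva equation): v_p = √[μ(2/r₁ − 1/a_t)] = 9.259 km/s.
First burn Δv₁ = |v_p − v₁| = 2.257 km/s.
At r₂, v₂ = √(μ/r₂) = 2.656 km/s.
Transfer-orbit speed at r₂: v_a = √[μ(2/r₂ − 1/a_t)] = 1.332 km/s.
Second burn Δv₂ = |v₂ − v_a| = 1.324 km/s.
Total Δv = Δv₁ + Δv₂ = 3.581 km/s.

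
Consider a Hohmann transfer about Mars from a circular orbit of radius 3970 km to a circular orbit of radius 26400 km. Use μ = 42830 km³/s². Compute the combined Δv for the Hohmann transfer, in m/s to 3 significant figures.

The Hohmann ellipse has a_t = (r₁ + r₂)/2 = 15185 km.
Circular speed at r₁: v₁ = √(μ/r₁) = √(42830/3970) = 3.2846 km/s.
Transfer-orbit speed at r₁ (v² = μ(2/r − 1/a)): v_p = √[μ(2/r₁ − 1/a_t)] = 4.3309 km/s.
First burn Δv₁ = |v_p − v₁| = 1.0463 km/s.
At r₂, v₂ = √(μ/r₂) = 1.273714 km/s.
Transfer-orbit speed at r₂: v_a = √[μ(2/r₂ − 1/a_t)] = 0.6512683 km/s.
Second burn Δv₂ = |v₂ − v_a| = 0.62245 km/s.
Total Δv = Δv₁ + Δv₂ = 1.669 km/s.

Δv = 1670 m/s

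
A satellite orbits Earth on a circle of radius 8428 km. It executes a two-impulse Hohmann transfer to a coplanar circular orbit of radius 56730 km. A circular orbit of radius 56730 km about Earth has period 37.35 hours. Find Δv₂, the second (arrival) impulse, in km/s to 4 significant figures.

From Kepler's third law T² = 4π²r³/μ at r = 56730 km, T = 37.35 hours = 37.35 × 3600 s = 1.3446×10^5 s: μ = 4π²r³/T² = 3.98668×10^5 km³/s².
Semi-major axis of the transfer orbit: a_t = (8428 + 56730)/2 = 32579 km.
Circular speed at r = 56730 km: v_c = √(μ/r) = 2.651 km/s.
Vis-viva on the transfer ellipse at r = 56730 km gives v_t = √[μ(2/r − 1/a_t)] = 1.348 km/s.
Δv₂ = |v_t − v_c| = |1.348 − 2.651| = 1.303 km/s.

Δv₂ = 1.303 km/s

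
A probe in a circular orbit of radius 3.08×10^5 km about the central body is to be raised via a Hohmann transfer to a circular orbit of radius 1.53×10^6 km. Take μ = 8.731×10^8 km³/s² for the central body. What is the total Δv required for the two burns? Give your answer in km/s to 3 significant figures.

Δv = 25.5 km/s

Transfer-ellipse semi-major axis a_t = (r₁ + r₂)/2 = (3.080×10^5 + 1.530×10^6)/2 = 9.190×10^5 km.
Circular speed at r₁: v₁ = √(μ/r₁) = √(8.731×10^8/3.080×10^5) = 53.2423 km/s.
Transfer-orbit speed at r₁ (v² = μ(2/r − 1/a)): v_p = √[μ(2/r₁ − 1/a_t)] = 68.6981 km/s.
First burn Δv₁ = |v_p − v₁| = 15.4558 km/s.
Circular speed at r₂: v₂ = √(μ/r₂) = 23.88836 km/s.
Transfer-orbit speed at r₂: v_a = √[μ(2/r₂ − 1/a_t)] = 13.82942 km/s.
Second burn Δv₂ = |v₂ − v_a| = 10.0589 km/s.
Total Δv = Δv₁ + Δv₂ = 25.51 km/s.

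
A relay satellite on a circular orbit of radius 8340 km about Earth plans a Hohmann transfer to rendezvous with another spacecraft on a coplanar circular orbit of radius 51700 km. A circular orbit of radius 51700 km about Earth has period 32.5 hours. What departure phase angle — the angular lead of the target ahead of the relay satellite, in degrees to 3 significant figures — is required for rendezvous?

φ = 100°

From Kepler's third law T² = 4π²r³/μ at r = 51700 km, T = 32.5 hours = 32.5 × 3600 s = 1.170×10^5 s: μ = 4π²r³/T² = 3.98529×10^5 km³/s².
Transfer-ellipse semi-major axis a_t = (r₁ + r₂)/2 = (8340 + 51700)/2 = 30020 km.
Transfer time t = π√(a_t³/μ) = 25880 s.
Target angular speed ω₂ = √(μ/r₂³) = 5.370×10^-5 rad/s.
Angle swept by the target during transfer: ω₂·t = 1.390 rad = 79.64°.
The relay satellite traverses 180° on the transfer ellipse, so the target must lead by 180° − 79.64° = 100°.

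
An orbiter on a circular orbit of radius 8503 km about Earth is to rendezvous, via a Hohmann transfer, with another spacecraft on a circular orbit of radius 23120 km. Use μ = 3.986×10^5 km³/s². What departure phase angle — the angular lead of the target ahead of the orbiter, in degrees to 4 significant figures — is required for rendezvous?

φ = 78.20°

The Hohmann ellipse has a_t = (r₁ + r₂)/2 = 15811.5 km.
The half-period of the transfer ellipse is t = π√(a_t³/μ) = 9893 s.
Target angular speed ω₂ = √(μ/r₂³) = 1.796×10^-4 rad/s.
Angle swept by the target during transfer: ω₂·t = 1.777 rad = 101.8°.
The orbiter traverses 180° on the transfer ellipse, so the target must lead by 180° − 101.8° = 78.20°.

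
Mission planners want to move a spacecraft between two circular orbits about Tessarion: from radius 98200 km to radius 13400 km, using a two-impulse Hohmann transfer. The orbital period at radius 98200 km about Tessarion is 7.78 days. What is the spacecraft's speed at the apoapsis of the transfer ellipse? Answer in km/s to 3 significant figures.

v = 0.450 km/s

From Kepler's third law T² = 4π²r³/μ at r = 98200 km, T = 7.78 days = 7.78 × 86400 s = 6.72192×10^5 s: μ = 4π²r³/T² = 82738.5 km³/s².
The Hohmann ellipse has a_t = (r₁ + r₂)/2 = 55800 km.
The apoapsis of the transfer ellipse is at r = 98200 km.
Applying v² = μ(2/r − 1/a_t): v = 0.4498 km/s.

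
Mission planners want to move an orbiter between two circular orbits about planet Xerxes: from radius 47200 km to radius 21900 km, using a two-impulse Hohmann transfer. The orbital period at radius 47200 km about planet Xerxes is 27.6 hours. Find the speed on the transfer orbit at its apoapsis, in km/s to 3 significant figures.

v = 2.38 km/s

From Kepler's third law T² = 4π²r³/μ at r = 47200 km, T = 27.6 hours = 27.6 × 3600 s = 99360 s: μ = 4π²r³/T² = 4.20497×10^5 km³/s².
The Hohmann ellipse has a_t = (r₁ + r₂)/2 = 34550 km.
The apoapsis of the transfer ellipse is at r = 47200 km.
Applying v² = μ(2/r − 1/a_t): v = 2.376 km/s.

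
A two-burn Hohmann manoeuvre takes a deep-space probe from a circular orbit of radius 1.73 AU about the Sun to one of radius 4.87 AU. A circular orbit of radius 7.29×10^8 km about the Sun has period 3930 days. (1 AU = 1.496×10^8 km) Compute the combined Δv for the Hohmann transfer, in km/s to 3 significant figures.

From Kepler's third law T² = 4π²r³/μ at r = 7.29×10^8 km, T = 3930 days = 3930 × 86400 s = 3.39552×10^8 s: μ = 4π²r³/T² = 1.32657×10^11 km³/s².
In km: r₁ = 1.73 × 1.496×10^8 = 2.58808×10^8 km; r₂ = 4.87 × 1.496×10^8 = 7.28552×10^8 km.
Semi-major axis of the transfer orbit: a_t = (2.58808×10^8 + 7.28552×10^8)/2 = 4.9368×10^8 km.
Circular speed at r₁: v₁ = √(μ/r₁) = √(1.32657×10^11/2.58808×10^8) = 22.640 km/s.
On the transfer ellipse at r₁, v² = μ(2/r − 1/a) gives v_p = √[μ(2/r₁ − 1/a_t)] = 27.503 km/s.
First burn Δv₁ = |v_p − v₁| = 4.863 km/s.
At r₂, v₂ = √(μ/r₂) = 13.494 km/s.
Transfer-orbit speed at r₂: v_a = √[μ(2/r₂ − 1/a_t)] = 9.7701 km/s.
Second burn Δv₂ = |v₂ − v_a| = 3.724 km/s.
Total Δv = Δv₁ + Δv₂ = 8.587 km/s.

Δv = 8.59 km/s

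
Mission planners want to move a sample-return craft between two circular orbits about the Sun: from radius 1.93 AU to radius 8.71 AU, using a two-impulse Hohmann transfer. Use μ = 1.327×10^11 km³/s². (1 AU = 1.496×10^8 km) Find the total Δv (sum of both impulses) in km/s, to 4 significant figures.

In km: r₁ = 1.93 × 1.496×10^8 = 2.88728×10^8 km; r₂ = 8.71 × 1.496×10^8 = 1.303016×10^9 km.
The Hohmann ellipse has a_t = (r₁ + r₂)/2 = 7.95872×10^8 km.
Circular speed at r₁: v₁ = √(μ/r₁) = √(1.327×10^11/2.88728×10^8) = 21.438 km/s.
Transfer-orbit speed at r₁ (vis-viva): v_p = √[μ(2/r₁ − 1/a_t)] = 27.431 km/s.
First burn Δv₁ = |v_p − v₁| = 5.993 km/s.
At r₂, v₂ = √(μ/r₂) = 10.0916 km/s.
Transfer-orbit speed at r₂: v_a = √[μ(2/r₂ − 1/a_t)] = 6.07832 km/s.
Second burn Δv₂ = |v₂ − v_a| = 4.013 km/s.
Δv = Δv₁ + Δv₂ = 5.993 + 4.013 = 10.01 km/s.

Δv = 10.01 km/s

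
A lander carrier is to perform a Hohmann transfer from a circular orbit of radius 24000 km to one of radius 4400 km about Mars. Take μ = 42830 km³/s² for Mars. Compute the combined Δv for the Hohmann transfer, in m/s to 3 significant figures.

Δv = 1530 m/s

The Hohmann ellipse has a_t = (r₁ + r₂)/2 = 14200 km.
At r₁ the circular-orbit speed is v₁ = √(μ/r₁) = 1.33588 km/s.
Transfer-orbit speed at r₁ (vis-viva): v_a = √[μ(2/r₁ − 1/a_t)] = 0.743619 km/s.
First burn Δv₁ = |v_a − v₁| = 0.59226 km/s.
At r₂, v₂ = √(μ/r₂) = 3.11995 km/s.
Transfer-orbit speed at r₂: v_p = √[μ(2/r₂ − 1/a_t)] = 4.05610 km/s.
Second burn Δv₂ = |v₂ − v_p| = 0.93615 km/s.
Δv = Δv₁ + Δv₂ = 0.59226 + 0.93615 = 1.528 km/s.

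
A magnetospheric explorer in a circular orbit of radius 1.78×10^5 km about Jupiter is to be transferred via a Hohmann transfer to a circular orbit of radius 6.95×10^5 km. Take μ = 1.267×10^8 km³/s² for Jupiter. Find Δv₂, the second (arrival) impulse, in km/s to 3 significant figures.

Semi-major axis of the transfer orbit: a_t = (1.780×10^5 + 6.950×10^5)/2 = 4.365×10^5 km.
On the circular orbit at r = 6.950×10^5 km, v_c = √(μ/r) = 13.502 km/s.
Vis-viva on the transfer ellipse at r = 6.950×10^5 km gives v_t = √[μ(2/r − 1/a_t)] = 8.6221 km/s.
Δv₂ = |v_t − v_c| = |8.6221 − 13.502| = 4.880 km/s.

Δv₂ = 4.88 km/s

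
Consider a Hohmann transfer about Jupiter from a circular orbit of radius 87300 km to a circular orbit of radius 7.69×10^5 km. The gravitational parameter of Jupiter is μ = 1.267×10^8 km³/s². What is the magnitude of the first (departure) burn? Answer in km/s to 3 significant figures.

Δv₁ = 13.0 km/s

The Hohmann ellipse has a_t = (r₁ + r₂)/2 = 4.2815×10^5 km.
Circular speed at r = 87300 km: v_c = √(μ/r) = 38.10 km/s.
Transfer-orbit speed at the same r (vis-viva, a = a_t): v_t = √[μ(2/r − 1/a_t)] = 51.06 km/s.
Δv₁ = |v_t − v_c| = |51.06 − 38.10| = 12.96 km/s.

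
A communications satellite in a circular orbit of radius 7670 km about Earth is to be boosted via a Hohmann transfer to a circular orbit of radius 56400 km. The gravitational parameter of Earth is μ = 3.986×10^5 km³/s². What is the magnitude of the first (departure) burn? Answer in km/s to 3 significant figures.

Δv₁ = 2.36 km/s

Semi-major axis of the transfer orbit: a_t = (7670 + 56400)/2 = 32035 km.
On the circular orbit at r = 7670 km, v_c = √(μ/r) = 7.209 km/s.
Vis-viva on the transfer ellipse at r = 7670 km gives v_t = √[μ(2/r − 1/a_t)] = 9.565 km/s.
Δv₁ = |v_t − v_c| = |9.565 − 7.209| = 2.356 km/s.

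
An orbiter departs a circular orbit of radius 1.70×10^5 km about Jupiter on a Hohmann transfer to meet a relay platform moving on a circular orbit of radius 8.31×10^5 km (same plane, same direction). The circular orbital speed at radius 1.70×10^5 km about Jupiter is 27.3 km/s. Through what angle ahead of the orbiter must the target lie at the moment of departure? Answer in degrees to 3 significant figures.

φ = 95.9°

From the circular-orbit relation v² = μ/r at r = 1.70×10^5 km: μ = v²r = (27.3)² × 1.70×10^5 = 1.26699×10^8 km³/s².
Transfer-ellipse semi-major axis a_t = (r₁ + r₂)/2 = (1.700×10^5 + 8.310×10^5)/2 = 5.005×10^5 km.
The half-period of the transfer ellipse is t = π√(a_t³/μ) = 98825.47 s.
Target angular speed ω₂ = √(μ/r₂³) = 1.485886×10^-5 rad/s.
Angle swept by the target during transfer: ω₂·t = 1.468434 rad = 84.14°.
The orbiter traverses 180° on the transfer ellipse, so the target must lead by 180° − 84.14° = 95.9°.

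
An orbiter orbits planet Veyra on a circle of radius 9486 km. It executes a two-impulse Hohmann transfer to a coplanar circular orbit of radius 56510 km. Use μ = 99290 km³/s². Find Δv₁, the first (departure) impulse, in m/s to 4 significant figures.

Semi-major axis of the transfer orbit: a_t = (9486 + 56510)/2 = 32998 km.
Circular speed at r = 9486 km: v_c = √(μ/r) = 3.2353 km/s.
Vis-viva on the transfer ellipse at r = 9486 km gives v_t = √[μ(2/r − 1/a_t)] = 4.2338 km/s.
Δv₁ = |v_t − v_c| = |4.2338 − 3.2353| = 0.9985 km/s.

Δv₁ = 998.5 m/s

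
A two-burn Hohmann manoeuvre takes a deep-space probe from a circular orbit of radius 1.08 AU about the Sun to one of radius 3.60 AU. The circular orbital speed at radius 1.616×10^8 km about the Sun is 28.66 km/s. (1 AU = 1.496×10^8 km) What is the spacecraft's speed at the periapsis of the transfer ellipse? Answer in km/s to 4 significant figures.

From the circular-orbit relation v² = μ/r at r = 1.616×10^8 km: μ = v²r = (28.66)² × 1.616×10^8 = 1.32738×10^11 km³/s².
In km: r₁ = 1.08 × 1.496×10^8 = 1.61568×10^8 km; r₂ = 3.60 × 1.496×10^8 = 5.3856×10^8 km.
Semi-major axis of the transfer orbit: a_t = (1.61568×10^8 + 5.3856×10^8)/2 = 3.50064×10^8 km.
The periapsis of the transfer ellipse is at r = 1.61568×10^8 km.
Vis-viva: v = √[μ(2/r − 1/a_t)] = √[1.32738×10^11 × (2/1.61568×10^8 − 1/3.50064×10^8)] = 35.55 km/s.

v = 35.55 km/s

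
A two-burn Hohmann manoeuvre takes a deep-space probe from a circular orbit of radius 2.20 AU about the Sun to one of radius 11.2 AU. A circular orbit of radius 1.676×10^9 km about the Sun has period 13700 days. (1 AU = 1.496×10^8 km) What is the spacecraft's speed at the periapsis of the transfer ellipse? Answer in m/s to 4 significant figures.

From Kepler's third law T² = 4π²r³/μ at r = 1.676×10^9 km, T = 13700 days = 13700 × 86400 s = 1.18368×10^9 s: μ = 4π²r³/T² = 1.32652×10^11 km³/s².
In km: r₁ = 2.20 × 1.496×10^8 = 3.2912×10^8 km; r₂ = 11.2 × 1.496×10^8 = 1.67552×10^9 km.
Transfer-ellipse semi-major axis a_t = (r₁ + r₂)/2 = (3.2912×10^8 + 1.67552×10^9)/2 = 1.00232×10^9 km.
At periapsis, r = 3.2912×10^8 km.
From the vis-viva equation, v = √[μ(2/r − 1/a_t)] = 25.96 km/s.

v = 25960 m/s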